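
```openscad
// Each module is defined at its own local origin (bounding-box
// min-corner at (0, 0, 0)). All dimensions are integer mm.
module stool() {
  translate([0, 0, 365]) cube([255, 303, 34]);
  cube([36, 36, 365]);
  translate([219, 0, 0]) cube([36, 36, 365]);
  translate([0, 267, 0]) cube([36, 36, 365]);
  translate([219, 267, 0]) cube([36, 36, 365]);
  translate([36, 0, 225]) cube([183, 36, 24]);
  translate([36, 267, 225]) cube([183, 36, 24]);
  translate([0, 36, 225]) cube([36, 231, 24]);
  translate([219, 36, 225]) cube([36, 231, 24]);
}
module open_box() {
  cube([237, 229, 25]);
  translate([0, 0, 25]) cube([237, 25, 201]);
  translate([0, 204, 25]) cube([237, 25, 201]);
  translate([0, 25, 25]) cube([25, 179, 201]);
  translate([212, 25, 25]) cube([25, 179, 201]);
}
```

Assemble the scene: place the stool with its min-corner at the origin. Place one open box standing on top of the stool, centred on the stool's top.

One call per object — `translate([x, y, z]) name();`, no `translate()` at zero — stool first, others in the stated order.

stool();
translate([9, 37, 399]) open_box();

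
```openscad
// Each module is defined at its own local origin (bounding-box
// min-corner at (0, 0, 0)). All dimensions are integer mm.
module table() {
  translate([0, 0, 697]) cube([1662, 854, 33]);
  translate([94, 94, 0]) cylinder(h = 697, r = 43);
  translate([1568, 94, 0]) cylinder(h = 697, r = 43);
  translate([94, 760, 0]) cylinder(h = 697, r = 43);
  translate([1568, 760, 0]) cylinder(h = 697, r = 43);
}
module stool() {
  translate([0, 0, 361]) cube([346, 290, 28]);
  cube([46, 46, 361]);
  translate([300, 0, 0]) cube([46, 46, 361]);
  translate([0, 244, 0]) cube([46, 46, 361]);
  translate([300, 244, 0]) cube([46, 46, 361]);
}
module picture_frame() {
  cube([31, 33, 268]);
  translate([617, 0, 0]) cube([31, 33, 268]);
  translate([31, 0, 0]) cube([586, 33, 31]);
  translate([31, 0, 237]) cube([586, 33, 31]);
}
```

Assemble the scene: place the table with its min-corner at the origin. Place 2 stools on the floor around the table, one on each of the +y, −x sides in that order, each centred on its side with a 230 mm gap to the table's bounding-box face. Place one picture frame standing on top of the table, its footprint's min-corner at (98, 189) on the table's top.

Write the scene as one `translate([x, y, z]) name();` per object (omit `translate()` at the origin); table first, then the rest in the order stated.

table();
translate([658, 1084, 0]) stool();
translate([-576, 282, 0]) stool();
translate([98, 189, 730]) picture_frame();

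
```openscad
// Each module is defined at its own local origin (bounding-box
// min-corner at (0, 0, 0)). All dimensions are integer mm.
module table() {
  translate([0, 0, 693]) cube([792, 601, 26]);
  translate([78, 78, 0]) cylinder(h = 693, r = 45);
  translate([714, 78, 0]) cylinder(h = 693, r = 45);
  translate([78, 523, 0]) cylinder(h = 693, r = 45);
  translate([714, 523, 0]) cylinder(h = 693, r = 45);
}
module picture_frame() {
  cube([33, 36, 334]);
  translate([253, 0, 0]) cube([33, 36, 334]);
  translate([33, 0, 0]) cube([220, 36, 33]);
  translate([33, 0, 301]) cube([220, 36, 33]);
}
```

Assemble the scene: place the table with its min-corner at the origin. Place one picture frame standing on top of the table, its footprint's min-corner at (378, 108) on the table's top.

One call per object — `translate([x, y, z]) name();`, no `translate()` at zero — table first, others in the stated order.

table();
translate([378, 108, 719]) picture_frame();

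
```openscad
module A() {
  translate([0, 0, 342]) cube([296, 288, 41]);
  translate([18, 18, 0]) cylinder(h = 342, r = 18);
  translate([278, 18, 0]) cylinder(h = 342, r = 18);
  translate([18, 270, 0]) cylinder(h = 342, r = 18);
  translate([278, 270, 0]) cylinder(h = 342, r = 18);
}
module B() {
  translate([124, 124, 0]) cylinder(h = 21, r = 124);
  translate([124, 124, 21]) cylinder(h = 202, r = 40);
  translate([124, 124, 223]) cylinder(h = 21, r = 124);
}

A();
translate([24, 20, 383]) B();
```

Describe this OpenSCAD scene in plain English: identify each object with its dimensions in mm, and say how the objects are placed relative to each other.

A is a simple wooden stool: a rectangular seat 296 mm (x) by 288 mm (y), 41 mm thick, top face at z = 383 mm, on four round legs, each 36 mm in diameter. The legs rest on z = 0, each leg's axis is inset half a diameter from the nearest pair of seat edges (so the leg's bounding box is flush with the corner).

B is a spool: two coaxial disc flanges of radius 124 mm and thickness 21 mm, joined by a core cylinder of radius 40 mm and height 202 mm. The lower flange rests on z = 0 and the three cylinders share a vertical axis.

The spool is on top of the stool, centred.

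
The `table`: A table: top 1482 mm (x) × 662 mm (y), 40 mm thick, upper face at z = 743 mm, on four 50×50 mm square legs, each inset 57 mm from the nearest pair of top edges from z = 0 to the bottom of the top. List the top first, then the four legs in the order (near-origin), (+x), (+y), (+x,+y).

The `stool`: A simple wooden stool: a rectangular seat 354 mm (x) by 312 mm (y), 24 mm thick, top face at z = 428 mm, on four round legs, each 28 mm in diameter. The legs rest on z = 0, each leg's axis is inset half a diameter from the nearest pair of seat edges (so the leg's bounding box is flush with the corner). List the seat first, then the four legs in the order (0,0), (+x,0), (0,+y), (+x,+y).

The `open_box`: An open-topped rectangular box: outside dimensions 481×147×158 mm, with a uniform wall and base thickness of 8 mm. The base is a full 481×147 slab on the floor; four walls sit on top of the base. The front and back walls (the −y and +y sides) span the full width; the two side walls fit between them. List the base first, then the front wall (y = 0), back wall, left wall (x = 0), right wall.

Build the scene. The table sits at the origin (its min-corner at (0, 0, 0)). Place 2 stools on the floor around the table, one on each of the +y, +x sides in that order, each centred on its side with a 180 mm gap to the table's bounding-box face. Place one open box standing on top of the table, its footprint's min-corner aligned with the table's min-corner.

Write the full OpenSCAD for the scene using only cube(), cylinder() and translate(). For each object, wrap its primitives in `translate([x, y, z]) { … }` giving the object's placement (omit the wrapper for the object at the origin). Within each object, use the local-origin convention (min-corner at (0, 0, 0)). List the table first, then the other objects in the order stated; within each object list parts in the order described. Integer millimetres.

translate([0, 0, 703]) cube([1482, 662, 40]);
translate([57, 57, 0]) cube([50, 50, 703]);
translate([1375, 57, 0]) cube([50, 50, 703]);
translate([57, 555, 0]) cube([50, 50, 703]);
translate([1375, 555, 0]) cube([50, 50, 703]);
translate([564, 842, 0]) {
  translate([0, 0, 404]) cube([354, 312, 24]);
  translate([14, 14, 0]) cylinder(h = 404, r = 14);
  translate([340, 14, 0]) cylinder(h = 404, r = 14);
  translate([14, 298, 0]) cylinder(h = 404, r = 14);
  translate([340, 298, 0]) cylinder(h = 404, r = 14);
}
translate([1662, 175, 0]) {
  translate([0, 0, 404]) cube([354, 312, 24]);
  translate([14, 14, 0]) cylinder(h = 404, r = 14);
  translate([340, 14, 0]) cylinder(h = 404, r = 14);
  translate([14, 298, 0]) cylinder(h = 404, r = 14);
  translate([340, 298, 0]) cylinder(h = 404, r = 14);
}
translate([0, 0, 743]) {
  cube([481, 147, 8]);
  translate([0, 0, 8]) cube([481, 8, 150]);
  translate([0, 139, 8]) cube([481, 8, 150]);
  translate([0, 8, 8]) cube([8, 131, 150]);
  translate([473, 8, 8]) cube([8, 131, 150]);
}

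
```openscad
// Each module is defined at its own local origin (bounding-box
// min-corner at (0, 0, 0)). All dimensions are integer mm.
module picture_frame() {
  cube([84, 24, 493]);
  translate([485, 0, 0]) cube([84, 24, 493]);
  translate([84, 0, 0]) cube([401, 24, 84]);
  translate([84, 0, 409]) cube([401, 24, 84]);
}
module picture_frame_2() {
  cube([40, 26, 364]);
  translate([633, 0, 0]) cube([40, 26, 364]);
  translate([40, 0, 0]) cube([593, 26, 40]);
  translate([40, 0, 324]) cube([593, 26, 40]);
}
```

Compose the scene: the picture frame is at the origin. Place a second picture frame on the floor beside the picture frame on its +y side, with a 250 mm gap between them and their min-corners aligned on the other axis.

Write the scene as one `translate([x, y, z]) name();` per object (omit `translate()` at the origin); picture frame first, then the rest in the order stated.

picture_frame();
translate([0, 274, 0]) picture_frame_2();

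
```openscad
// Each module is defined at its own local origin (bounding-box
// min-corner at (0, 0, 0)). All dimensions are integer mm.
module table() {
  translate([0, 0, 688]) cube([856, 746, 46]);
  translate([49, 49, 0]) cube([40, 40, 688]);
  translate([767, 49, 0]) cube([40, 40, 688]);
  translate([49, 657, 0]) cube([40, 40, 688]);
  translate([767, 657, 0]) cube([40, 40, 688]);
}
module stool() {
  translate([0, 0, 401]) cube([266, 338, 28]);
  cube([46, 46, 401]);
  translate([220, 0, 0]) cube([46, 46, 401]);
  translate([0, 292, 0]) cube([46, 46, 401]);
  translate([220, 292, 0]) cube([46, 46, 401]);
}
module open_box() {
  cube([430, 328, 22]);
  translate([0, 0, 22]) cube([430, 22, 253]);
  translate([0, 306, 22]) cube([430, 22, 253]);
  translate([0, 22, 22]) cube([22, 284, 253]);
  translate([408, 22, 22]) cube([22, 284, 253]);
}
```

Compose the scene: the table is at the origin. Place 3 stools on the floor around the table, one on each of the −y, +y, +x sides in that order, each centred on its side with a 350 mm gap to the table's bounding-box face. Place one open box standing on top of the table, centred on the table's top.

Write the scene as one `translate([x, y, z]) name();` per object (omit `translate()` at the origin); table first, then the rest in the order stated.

table();
translate([295, -688, 0]) stool();
translate([295, 1096, 0]) stool();
translate([1206, 204, 0]) stool();
translate([213, 209, 734]) open_box();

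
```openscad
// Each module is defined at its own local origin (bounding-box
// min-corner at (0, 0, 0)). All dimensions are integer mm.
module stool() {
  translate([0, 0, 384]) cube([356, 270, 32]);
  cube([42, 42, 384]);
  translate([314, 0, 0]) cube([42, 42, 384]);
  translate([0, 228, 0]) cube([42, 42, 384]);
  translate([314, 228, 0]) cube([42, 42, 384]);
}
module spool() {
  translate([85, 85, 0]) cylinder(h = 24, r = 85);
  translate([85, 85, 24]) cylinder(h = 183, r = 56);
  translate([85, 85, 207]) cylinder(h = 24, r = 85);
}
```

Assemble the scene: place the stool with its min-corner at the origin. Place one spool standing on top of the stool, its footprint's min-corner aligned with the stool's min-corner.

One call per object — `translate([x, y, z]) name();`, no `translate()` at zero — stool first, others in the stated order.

stool();
translate([0, 0, 416]) spool();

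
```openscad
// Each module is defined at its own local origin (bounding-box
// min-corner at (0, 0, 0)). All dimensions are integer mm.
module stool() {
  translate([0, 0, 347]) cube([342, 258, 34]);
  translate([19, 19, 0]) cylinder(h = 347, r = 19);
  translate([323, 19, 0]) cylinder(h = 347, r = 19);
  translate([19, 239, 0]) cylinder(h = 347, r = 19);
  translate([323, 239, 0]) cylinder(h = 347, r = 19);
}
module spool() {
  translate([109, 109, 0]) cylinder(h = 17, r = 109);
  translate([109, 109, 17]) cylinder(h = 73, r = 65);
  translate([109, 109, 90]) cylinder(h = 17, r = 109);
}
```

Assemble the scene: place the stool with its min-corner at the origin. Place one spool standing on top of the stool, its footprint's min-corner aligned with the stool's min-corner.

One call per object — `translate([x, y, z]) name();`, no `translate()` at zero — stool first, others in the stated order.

stool();
translate([0, 0, 381]) spool();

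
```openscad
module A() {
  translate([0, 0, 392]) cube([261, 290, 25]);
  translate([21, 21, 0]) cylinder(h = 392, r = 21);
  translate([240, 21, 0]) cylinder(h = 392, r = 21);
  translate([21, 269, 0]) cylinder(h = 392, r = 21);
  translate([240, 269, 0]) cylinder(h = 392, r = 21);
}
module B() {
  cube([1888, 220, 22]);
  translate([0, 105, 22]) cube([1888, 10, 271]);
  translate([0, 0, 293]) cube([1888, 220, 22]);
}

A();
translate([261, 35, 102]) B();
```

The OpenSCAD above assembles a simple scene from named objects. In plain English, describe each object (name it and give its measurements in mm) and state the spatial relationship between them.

A is a simple wooden stool: a rectangular seat 261 mm (x) by 290 mm (y), 25 mm thick, top face at z = 417 mm, on four round legs, each 42 mm in diameter. The legs rest on z = 0, each leg's axis is inset half a diameter from the nearest pair of seat edges (so the leg's bounding box is flush with the corner).

B is an I-beam lying along x, 1888 mm long. Overall section height 315 mm. Two flanges 220 mm wide (y) and 22 mm thick, one on the floor and one at the top; a web 10 mm thick runs between them, centred on the flange width.

The I-beam is beside the stool with their tops flush at z = 417.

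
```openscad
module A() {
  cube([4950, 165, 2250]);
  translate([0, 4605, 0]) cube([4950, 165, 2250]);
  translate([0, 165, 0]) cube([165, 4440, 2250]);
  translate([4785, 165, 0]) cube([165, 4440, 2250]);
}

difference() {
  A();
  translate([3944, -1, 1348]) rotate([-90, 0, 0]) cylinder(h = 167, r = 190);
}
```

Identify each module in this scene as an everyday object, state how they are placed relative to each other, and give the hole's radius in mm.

The subtracted cylinder has r = 190 mm.

A is a house frame. The house frame has a circular hole through its front wall. The hole's radius is 190 mm.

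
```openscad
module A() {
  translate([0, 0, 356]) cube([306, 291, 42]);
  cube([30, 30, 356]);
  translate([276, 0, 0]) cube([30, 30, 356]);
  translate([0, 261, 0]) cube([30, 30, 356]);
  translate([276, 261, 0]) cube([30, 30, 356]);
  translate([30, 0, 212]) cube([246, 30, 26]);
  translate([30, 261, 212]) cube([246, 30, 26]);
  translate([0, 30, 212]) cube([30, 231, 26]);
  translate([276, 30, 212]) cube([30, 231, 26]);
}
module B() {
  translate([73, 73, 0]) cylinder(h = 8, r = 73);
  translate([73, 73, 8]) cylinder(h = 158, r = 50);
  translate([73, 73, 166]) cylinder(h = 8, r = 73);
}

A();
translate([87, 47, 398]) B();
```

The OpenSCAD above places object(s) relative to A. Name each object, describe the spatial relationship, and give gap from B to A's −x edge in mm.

The spool's min-x is at 87; the stool's min-x is 0; gap = 87 mm.

A is a stool. B is a spool. The spool is on top of the stool. The gap from the spool to the stool's −x edge is 87 mm.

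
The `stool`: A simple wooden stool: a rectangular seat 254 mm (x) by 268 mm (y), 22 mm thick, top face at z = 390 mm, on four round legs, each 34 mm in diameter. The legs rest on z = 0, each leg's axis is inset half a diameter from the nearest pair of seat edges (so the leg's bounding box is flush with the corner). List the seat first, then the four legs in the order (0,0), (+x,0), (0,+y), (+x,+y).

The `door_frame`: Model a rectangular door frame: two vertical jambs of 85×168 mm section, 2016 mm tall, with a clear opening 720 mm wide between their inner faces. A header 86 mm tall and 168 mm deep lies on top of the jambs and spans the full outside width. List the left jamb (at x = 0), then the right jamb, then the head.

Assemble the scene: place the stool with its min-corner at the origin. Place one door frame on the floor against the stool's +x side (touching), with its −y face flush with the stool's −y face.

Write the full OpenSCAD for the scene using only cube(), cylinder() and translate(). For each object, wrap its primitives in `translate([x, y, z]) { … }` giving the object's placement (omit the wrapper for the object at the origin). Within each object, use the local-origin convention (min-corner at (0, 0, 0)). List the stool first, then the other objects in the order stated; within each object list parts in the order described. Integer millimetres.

translate([0, 0, 368]) cube([254, 268, 22]);
translate([17, 17, 0]) cylinder(h = 368, r = 17);
translate([237, 17, 0]) cylinder(h = 368, r = 17);
translate([17, 251, 0]) cylinder(h = 368, r = 17);
translate([237, 251, 0]) cylinder(h = 368, r = 17);
translate([254, 0, 0]) {
  cube([85, 168, 2016]);
  translate([805, 0, 0]) cube([85, 168, 2016]);
  translate([0, 0, 2016]) cube([890, 168, 86]);
}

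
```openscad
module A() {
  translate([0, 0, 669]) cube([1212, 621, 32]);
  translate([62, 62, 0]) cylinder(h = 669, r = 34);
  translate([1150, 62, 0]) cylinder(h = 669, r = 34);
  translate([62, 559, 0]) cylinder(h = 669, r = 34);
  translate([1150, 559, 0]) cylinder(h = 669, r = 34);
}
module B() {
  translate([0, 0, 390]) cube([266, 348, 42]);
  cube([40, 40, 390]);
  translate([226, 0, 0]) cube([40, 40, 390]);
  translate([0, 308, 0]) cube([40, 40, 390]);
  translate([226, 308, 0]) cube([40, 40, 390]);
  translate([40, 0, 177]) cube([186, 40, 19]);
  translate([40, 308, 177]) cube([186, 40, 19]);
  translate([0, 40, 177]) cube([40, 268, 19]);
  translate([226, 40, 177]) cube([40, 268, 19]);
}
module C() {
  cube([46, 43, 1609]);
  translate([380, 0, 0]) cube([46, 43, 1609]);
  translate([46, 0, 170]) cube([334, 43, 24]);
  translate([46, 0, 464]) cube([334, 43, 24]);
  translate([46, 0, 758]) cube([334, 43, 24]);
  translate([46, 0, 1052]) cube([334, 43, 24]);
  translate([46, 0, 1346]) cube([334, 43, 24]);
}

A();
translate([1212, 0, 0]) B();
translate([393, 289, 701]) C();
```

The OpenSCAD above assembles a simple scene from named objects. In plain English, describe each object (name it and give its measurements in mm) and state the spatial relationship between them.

A is a table with a 1212×621 mm rectangular top, 32 mm thick, top surface at z = 701 mm, supported by four round legs of 68 mm diameter, each leg's bounding box inset 28 mm from the nearest pair of top edges, running from the floor.

B is a simple wooden stool: a rectangular seat 266 mm (x) by 348 mm (y), 42 mm thick, top face at z = 432 mm, on four square legs, each 40×40 mm in cross-section. The legs rest on z = 0, each flush with a corner of the seat. Four stretchers, 40 mm wide and 19 mm tall, connect adjacent legs with their undersides at z = 177 mm, each running between the inner faces of the legs it joins and aligned with the legs' outer faces on the other axis.

C is a wooden ladder with two side rails of 46×43 mm section and 1609 mm height, set 426 mm apart overall. Between them run 5 rectangular rungs (43 mm deep, 24 mm thick), front faces flush with the rails' −y face. The bottom of the first rung is 170 mm above the floor and each subsequent rung is 294 mm higher than the one below.

The stool is against the table's +x side, with their −y faces flush. The ladder is on top of the table, centred.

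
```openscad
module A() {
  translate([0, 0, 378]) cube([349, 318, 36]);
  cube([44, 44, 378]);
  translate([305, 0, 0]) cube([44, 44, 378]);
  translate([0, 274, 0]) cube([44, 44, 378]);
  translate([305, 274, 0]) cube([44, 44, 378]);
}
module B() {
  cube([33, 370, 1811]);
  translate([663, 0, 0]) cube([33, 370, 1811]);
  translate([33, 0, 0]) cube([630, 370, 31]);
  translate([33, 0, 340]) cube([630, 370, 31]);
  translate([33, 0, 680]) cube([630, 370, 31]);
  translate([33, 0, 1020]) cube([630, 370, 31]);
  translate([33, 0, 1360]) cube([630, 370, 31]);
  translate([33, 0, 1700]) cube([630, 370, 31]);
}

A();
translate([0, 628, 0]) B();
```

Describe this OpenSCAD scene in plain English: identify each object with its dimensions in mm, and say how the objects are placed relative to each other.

A is a simple wooden stool: a rectangular seat 349 mm (x) by 318 mm (y), 36 mm thick, top face at z = 414 mm, on four square legs, each 44×44 mm in cross-section. The legs rest on z = 0, each flush with a corner of the seat.

B is an open bookshelf. Two side panels, each 33 mm thick, 370 mm deep and 1811 mm tall, stand 696 mm apart (outside-to-outside). Between them sit 6 shelves, each 31 mm thick and 370 mm deep, spanning the full gap between the sides. The bottom shelf rests on the floor (its underside at z = 0) and the clear gap between one shelf's top and the next shelf's underside is 309 mm.

The bookshelf is on the floor beside the stool on its +y side.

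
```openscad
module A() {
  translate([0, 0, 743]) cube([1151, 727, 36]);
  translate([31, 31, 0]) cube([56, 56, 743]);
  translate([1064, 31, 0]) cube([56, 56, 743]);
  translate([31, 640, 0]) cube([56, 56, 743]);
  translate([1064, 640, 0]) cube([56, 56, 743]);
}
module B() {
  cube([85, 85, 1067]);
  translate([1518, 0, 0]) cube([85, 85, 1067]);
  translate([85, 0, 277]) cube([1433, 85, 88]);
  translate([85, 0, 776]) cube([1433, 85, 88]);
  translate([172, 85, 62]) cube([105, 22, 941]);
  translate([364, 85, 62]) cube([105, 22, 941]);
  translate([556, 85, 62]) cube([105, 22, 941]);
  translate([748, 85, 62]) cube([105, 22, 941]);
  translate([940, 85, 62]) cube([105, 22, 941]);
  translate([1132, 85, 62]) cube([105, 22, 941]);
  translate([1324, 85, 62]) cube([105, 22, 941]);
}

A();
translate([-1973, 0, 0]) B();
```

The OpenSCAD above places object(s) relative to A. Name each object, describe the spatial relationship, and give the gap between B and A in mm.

A is a table. B is a fence section. The fence section is on the floor beside the table on its −x side. The gap between the fence section and the table is 370 mm.

The fence section's nearest face is 370 mm from the table's −x face.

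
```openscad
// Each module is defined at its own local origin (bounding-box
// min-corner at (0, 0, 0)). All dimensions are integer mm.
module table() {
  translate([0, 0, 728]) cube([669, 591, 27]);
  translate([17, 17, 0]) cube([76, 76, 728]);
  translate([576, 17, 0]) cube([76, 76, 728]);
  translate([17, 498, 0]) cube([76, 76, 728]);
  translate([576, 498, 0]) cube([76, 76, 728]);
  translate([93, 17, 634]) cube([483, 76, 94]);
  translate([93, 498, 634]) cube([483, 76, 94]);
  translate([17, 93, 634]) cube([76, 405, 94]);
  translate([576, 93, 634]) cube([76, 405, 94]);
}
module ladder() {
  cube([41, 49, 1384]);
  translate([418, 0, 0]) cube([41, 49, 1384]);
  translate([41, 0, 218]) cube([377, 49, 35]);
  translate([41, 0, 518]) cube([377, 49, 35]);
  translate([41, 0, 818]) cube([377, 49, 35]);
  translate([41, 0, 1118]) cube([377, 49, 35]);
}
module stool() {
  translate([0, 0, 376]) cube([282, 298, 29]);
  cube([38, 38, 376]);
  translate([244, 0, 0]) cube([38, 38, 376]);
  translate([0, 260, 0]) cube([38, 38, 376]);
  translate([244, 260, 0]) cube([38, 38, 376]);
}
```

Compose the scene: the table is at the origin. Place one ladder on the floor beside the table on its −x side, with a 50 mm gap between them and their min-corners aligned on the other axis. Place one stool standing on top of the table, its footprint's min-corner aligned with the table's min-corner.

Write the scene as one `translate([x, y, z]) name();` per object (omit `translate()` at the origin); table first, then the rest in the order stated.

table();
translate([-509, 0, 0]) ladder();
translate([0, 0, 755]) stool();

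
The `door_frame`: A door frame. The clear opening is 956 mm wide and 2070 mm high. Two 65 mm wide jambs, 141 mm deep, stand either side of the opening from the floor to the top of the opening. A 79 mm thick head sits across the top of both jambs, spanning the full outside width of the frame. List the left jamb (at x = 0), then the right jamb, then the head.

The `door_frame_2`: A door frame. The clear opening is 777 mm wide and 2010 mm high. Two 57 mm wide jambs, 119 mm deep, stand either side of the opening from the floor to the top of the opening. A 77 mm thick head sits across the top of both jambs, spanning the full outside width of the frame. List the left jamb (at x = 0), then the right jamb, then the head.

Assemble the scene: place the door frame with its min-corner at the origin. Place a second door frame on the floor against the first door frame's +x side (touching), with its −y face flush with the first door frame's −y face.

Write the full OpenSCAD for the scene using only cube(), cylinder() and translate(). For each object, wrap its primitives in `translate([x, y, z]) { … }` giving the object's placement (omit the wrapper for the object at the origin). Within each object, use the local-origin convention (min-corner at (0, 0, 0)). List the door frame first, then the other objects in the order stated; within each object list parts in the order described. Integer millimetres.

cube([65, 141, 2070]);
translate([1021, 0, 0]) cube([65, 141, 2070]);
translate([0, 0, 2070]) cube([1086, 141, 79]);
translate([1086, 0, 0]) {
  cube([57, 119, 2010]);
  translate([834, 0, 0]) cube([57, 119, 2010]);
  translate([0, 0, 2010]) cube([891, 119, 77]);
}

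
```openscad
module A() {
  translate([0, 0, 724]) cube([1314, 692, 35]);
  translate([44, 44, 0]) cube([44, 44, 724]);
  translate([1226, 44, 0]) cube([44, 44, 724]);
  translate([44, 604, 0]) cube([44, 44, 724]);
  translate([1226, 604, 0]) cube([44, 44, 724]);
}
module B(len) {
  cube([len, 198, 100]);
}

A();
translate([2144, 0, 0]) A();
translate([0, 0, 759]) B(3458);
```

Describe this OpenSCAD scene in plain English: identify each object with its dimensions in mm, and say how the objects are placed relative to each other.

A is a table with a 1314×692 mm rectangular top, 35 mm thick, top surface at z = 759 mm, supported by four 44×44 mm square legs, each inset 44 mm from the nearest pair of top edges, running from the floor.

B is a rectangular beam 3458 mm long (x), 198 mm deep (y), 100 mm thick (z).

The beam spans the tops of two tables placed 830 mm apart, resting at z = 759 mm.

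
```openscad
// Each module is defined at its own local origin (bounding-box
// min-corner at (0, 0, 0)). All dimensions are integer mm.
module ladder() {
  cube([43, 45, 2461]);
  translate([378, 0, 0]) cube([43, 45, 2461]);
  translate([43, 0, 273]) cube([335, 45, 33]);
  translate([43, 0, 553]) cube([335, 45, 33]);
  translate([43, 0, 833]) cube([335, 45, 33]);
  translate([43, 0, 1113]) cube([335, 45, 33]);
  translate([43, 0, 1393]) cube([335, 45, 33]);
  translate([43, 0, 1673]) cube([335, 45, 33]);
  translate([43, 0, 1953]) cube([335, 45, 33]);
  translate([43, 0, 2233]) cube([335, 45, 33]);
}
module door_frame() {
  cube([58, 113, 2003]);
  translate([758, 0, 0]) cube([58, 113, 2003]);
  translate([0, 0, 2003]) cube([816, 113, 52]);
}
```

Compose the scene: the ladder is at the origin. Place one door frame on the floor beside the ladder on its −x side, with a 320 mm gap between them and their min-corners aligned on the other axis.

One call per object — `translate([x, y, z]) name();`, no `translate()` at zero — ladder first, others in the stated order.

ladder();
translate([-1136, 0, 0]) door_frame();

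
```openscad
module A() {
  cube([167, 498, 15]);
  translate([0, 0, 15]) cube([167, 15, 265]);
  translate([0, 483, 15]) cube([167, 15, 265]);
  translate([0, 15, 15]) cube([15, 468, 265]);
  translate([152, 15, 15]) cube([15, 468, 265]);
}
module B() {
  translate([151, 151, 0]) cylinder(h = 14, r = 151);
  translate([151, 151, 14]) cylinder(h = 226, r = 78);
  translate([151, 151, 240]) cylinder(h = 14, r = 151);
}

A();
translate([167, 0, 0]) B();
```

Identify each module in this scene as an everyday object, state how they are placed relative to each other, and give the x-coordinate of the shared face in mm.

A is an open box. B is a spool. The spool is against the open box's +x side, with their −y faces flush. The x-coordinate of the shared face is 167 mm.

The open box's +x face and the spool's −x face are both at x = 167 mm.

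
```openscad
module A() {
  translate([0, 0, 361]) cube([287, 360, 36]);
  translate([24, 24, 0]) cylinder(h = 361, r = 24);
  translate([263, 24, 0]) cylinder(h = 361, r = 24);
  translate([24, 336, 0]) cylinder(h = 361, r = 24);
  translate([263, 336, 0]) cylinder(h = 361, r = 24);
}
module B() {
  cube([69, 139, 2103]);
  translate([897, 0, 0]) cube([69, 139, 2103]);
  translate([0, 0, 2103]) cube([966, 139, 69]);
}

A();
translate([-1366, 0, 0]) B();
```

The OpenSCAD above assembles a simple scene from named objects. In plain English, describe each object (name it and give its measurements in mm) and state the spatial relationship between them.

A is a four-legged stool. The seat is a 287×360×36 mm slab whose top surface is at z = 397 mm; four round legs, each 48 mm in diameter, run from the floor (z = 0) to the underside of the seat, each leg's axis is inset half a diameter from the nearest pair of seat edges (so the leg's bounding box is flush with the corner).

B is a door frame. The clear opening is 828 mm wide and 2103 mm high. Two 69 mm wide jambs, 139 mm deep, stand either side of the opening from the floor to the top of the opening. A 69 mm thick head sits across the top of both jambs, spanning the full outside width of the frame.

The door frame is on the floor beside the stool on its −x side.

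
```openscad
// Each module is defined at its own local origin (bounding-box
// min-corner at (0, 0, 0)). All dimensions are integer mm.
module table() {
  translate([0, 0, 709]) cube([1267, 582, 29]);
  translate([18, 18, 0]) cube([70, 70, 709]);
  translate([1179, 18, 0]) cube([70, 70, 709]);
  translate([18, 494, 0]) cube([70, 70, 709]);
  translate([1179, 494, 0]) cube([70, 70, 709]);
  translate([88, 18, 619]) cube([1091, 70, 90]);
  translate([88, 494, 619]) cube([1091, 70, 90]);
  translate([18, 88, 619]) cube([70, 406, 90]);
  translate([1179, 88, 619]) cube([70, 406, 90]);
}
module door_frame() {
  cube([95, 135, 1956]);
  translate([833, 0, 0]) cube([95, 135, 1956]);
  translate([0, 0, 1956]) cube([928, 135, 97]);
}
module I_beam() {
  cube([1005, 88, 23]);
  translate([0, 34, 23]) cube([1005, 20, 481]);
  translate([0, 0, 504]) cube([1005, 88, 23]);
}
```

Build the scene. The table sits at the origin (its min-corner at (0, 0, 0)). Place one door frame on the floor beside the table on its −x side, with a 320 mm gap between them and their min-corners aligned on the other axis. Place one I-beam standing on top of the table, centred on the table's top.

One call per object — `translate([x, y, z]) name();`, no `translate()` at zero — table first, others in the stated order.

table();
translate([-1248, 0, 0]) door_frame();
translate([131, 247, 738]) I_beam();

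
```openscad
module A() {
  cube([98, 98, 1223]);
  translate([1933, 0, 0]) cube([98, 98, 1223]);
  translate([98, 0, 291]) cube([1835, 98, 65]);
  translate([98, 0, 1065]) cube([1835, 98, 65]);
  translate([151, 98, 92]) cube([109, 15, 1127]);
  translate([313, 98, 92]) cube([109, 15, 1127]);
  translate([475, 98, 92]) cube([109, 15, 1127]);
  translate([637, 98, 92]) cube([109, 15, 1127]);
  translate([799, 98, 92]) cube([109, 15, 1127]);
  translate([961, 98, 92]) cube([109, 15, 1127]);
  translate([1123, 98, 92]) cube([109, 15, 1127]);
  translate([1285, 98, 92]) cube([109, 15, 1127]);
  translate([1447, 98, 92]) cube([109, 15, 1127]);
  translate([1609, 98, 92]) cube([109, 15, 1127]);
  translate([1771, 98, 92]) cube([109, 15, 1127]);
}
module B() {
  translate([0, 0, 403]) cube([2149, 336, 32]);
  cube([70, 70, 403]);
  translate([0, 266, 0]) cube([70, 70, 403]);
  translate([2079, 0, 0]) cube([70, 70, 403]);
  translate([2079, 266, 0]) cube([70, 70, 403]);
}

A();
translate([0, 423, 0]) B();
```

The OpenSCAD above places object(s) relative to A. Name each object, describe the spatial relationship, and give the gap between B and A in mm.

The bench's nearest face is 310 mm from the fence section's +y face.

A is a fence section. B is a bench. The bench is on the floor beside the fence section on its +y side. The gap between the bench and the fence section is 310 mm.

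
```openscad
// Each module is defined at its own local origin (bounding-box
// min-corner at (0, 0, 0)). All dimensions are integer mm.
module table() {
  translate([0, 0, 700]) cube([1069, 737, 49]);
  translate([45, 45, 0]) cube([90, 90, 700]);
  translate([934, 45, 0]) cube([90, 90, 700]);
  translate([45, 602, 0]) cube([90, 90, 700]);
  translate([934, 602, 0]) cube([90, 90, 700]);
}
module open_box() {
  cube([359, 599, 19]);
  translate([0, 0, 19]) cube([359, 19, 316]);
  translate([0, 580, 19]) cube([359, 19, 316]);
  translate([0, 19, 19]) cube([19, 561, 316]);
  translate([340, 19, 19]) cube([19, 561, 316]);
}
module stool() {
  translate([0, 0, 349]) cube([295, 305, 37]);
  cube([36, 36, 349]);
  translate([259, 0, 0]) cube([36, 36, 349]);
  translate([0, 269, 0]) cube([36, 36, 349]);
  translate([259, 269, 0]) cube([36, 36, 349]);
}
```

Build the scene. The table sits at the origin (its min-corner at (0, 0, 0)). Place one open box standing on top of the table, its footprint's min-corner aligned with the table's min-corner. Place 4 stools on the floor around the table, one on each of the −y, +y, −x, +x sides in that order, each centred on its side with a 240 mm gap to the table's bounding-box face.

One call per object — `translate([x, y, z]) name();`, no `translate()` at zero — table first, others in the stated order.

table();
translate([0, 0, 749]) open_box();
translate([387, -545, 0]) stool();
translate([387, 977, 0]) stool();
translate([-535, 216, 0]) stool();
translate([1309, 216, 0]) stool();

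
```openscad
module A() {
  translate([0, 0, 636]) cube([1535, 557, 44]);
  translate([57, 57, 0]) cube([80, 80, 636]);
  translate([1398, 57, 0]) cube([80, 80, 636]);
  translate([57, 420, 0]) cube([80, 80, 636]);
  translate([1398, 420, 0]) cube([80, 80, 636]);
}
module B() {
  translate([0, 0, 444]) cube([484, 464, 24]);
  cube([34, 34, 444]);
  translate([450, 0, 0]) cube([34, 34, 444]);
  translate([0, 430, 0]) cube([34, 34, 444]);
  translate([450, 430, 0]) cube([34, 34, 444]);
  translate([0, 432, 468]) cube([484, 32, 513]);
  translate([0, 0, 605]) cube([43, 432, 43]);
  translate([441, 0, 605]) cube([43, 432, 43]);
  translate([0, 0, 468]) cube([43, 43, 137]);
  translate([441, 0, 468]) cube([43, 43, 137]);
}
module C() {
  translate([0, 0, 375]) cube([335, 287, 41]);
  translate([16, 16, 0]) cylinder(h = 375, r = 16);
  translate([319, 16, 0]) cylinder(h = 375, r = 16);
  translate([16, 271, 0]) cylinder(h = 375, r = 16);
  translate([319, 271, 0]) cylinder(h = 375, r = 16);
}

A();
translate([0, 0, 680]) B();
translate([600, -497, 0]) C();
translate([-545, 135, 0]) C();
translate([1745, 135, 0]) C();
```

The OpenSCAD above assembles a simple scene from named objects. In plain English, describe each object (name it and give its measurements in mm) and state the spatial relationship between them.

A is a table: top 1535 mm (x) × 557 mm (y), 44 mm thick, upper face at z = 680 mm, on four 80×80 mm square legs, each inset 57 mm from the nearest pair of top edges, running from z = 0 to the bottom of the top.

B is a chair: 484×464 mm seat, 24 mm thick, top at z = 468 mm, on four 34 mm square corner legs flush with the seat edges. A 32 mm thick backrest slab spans the full seat width, extending 513 mm above the seat top, its back face flush with the seat's +y edge. Two armrests of 43×43 mm section run along each side from the seat's front edge to the front of the backrest, top faces 180 mm above the seat top and outer faces flush with the seat's x-edges; a 43×43 mm post under the front of each armrest stands on the seat at the front corner.

C is a four-legged stool. The seat is a 335×287×41 mm slab whose top surface is at z = 416 mm; four round legs, each 32 mm in diameter, run from the floor (z = 0) to the underside of the seat, each leg's axis is inset half a diameter from the nearest pair of seat edges (so the leg's bounding box is flush with the corner).

The chair is on top of the table. Three stools sit around the table at the −y, −x, +x sides.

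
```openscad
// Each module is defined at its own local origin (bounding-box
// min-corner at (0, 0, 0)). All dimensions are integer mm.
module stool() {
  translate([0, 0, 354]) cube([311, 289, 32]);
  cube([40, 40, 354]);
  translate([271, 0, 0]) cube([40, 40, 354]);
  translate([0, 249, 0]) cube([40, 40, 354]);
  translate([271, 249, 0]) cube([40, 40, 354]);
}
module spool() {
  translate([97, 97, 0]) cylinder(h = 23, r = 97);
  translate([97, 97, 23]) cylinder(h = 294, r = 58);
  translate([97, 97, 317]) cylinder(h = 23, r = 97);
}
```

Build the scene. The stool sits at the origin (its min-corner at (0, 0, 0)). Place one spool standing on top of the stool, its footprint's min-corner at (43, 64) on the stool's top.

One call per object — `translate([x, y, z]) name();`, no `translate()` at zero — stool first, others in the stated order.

stool();
translate([43, 64, 386]) spool();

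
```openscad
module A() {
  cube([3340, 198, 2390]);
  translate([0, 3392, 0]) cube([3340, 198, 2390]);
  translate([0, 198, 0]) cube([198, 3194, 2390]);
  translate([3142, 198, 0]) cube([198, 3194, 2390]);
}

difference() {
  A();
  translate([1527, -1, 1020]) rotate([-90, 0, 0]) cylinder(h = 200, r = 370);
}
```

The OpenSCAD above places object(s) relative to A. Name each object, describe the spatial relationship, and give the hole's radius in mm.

A is a house frame. The house frame has a circular hole through its front wall. The hole's radius is 370 mm.

The subtracted cylinder has r = 370 mm.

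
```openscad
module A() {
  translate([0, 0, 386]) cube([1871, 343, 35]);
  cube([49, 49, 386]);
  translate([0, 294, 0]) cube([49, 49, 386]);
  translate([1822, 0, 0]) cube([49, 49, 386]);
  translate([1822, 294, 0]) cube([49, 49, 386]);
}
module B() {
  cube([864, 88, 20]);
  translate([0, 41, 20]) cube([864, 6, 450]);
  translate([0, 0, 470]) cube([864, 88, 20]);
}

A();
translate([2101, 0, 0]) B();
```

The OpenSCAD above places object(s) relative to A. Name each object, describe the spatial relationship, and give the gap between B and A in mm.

A is a bench. B is an I-beam. The I-beam is on the floor beside the bench on its +x side. The gap between the I-beam and the bench is 230 mm.

The I-beam's nearest face is 230 mm from the bench's +x face.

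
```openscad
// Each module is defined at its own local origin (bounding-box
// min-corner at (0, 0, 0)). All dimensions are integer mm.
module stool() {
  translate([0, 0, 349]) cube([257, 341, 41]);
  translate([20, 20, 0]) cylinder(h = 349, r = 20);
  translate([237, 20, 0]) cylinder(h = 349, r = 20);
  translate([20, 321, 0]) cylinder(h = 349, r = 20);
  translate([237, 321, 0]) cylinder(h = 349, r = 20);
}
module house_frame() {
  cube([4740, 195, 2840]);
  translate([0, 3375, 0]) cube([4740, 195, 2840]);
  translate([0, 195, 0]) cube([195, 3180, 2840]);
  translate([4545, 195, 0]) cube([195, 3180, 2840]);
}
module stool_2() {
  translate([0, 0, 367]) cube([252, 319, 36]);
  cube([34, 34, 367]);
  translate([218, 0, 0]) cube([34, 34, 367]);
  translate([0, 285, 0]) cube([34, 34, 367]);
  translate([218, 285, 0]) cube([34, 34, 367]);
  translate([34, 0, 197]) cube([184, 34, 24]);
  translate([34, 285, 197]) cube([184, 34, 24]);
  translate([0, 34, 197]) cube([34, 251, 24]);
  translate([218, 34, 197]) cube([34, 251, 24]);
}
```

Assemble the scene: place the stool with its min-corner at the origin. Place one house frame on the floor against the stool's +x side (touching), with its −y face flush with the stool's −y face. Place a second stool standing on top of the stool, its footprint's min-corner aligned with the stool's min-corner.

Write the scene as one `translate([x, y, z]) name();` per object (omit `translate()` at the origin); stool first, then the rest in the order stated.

stool();
translate([257, 0, 0]) house_frame();
translate([0, 0, 390]) stool_2();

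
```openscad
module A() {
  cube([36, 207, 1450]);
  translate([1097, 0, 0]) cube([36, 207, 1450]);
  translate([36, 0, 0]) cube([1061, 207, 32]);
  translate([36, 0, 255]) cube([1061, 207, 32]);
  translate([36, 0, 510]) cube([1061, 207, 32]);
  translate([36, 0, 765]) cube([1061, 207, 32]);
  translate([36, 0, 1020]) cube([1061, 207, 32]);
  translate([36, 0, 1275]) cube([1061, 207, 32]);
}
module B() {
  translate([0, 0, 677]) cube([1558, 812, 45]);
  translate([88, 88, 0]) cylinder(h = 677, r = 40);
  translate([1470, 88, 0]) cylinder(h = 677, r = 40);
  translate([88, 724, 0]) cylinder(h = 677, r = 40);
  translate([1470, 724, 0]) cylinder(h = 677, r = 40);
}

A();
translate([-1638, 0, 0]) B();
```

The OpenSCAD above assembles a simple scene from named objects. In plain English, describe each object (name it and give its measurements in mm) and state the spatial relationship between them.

A is a bookshelf 1133 mm wide overall, 207 mm deep and 1450 mm tall. The two sides are 36 mm thick vertical panels. 6 horizontal shelves of 32 mm thickness span between the inner faces of the sides; the lowest shelf sits on the floor and shelves are stacked with a clear vertical gap of 223 mm between each pair.

B is a rectangular dining table. The top is 1558×812×45 mm with its upper surface at z = 722 mm. It stands on four round legs of 80 mm diameter, each leg's bounding box inset 48 mm from the nearest pair of top edges, running from the floor to the underside of the top.

The table is on the floor beside the bookshelf on its −x side.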